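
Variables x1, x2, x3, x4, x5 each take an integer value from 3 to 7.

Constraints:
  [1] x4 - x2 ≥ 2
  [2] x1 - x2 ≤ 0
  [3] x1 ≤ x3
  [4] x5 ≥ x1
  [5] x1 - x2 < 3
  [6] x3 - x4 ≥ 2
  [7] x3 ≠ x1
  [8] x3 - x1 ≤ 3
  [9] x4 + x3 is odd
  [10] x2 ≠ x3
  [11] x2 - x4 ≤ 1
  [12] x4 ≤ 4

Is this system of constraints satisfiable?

Constraints 1, 2, 6, and 8 give x4 − x2 ≥ 2, x2 − x1 ≥ 0, x1 − x3 ≥ -3, x3 − x4 ≥ 2.
Adding all 4 inequalities: the left sides telescope to 0, and the right sides sum to 2 + 0 + (-3) + 2 = 1. So 0 ≥ 1, which is false.

Unsatisfiable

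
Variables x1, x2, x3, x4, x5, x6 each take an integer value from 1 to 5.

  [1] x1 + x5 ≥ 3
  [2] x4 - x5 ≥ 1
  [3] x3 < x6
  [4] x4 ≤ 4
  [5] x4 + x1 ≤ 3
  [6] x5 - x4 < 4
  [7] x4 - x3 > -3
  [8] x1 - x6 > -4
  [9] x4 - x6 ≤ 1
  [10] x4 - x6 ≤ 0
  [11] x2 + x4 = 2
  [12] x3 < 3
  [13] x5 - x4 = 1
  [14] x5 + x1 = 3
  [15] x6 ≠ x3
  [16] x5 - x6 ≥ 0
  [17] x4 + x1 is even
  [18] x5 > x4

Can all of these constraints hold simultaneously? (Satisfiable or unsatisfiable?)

Unsatisfiable

Constraints 2, 10, and 16 give x5 − x6 ≥ 0, x6 − x4 ≥ 0, x4 − x5 ≥ 1.
Adding all 3 inequalities: the left sides telescope to 0, and the right sides sum to 0 + 0 + 1 = 1. So 0 ≥ 1, which is false.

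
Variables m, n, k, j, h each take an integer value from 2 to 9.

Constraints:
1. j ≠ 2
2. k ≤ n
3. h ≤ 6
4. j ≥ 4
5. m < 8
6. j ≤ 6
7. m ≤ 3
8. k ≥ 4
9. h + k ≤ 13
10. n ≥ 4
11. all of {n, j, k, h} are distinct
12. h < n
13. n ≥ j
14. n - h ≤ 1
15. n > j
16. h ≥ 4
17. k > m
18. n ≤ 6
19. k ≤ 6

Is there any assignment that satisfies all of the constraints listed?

Constraints 3, 4, 6, 8, 10, 16, 18, and 19 confine each of n, j, k, h to the 3 values {4, …, 6}.
Constraint 11 requires all 4 of them to be distinct, but only 3 values are available — impossible by the pigeonhole principle.

Unsatisfiable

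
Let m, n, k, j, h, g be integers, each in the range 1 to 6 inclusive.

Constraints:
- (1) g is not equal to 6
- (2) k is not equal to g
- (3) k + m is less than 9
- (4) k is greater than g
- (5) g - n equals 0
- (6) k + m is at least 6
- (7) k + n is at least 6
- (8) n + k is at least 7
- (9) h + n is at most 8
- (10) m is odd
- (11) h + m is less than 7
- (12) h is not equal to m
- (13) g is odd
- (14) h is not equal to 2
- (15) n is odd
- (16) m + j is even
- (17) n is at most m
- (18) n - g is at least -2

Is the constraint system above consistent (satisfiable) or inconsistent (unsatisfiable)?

The assignment m = 1, n = 1, k = 6, j = 3, h = 5, g = 1 works:
  constraint 3 holds since k + m = 7.
  constraint 5 holds since g - n = 0.
The rest check out directly.

Satisfiable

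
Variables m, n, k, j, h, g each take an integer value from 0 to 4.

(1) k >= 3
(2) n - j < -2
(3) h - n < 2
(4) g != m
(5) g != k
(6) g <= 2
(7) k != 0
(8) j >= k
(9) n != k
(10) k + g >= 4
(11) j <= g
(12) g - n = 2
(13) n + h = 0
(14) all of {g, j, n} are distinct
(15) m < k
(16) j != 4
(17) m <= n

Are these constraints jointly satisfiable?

From constraints 1 and 8: j ≥ k and k ≥ 3, so j ≥ 3. From constraints 6 and 11: j ≤ g and g ≤ 2, so j ≤ 2. But 2 < 3, so no value of j works.

Unsatisfiable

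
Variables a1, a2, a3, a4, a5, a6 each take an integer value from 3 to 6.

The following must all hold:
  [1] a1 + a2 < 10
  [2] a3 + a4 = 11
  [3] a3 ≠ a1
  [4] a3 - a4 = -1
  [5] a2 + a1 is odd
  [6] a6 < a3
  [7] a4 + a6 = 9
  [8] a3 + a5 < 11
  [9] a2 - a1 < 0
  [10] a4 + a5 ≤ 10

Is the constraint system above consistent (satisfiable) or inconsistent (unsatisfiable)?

Satisfiable

The assignment a1 = 4, a2 = 3, a3 = 5, a4 = 6, a5 = 3, a6 = 3 works:
  constraint 1 holds since a1 + a2 = 7.
  constraint 2 holds since a3 + a4 = 11.
  constraint 4 holds since a3 - a4 = -1.
The rest check out directly.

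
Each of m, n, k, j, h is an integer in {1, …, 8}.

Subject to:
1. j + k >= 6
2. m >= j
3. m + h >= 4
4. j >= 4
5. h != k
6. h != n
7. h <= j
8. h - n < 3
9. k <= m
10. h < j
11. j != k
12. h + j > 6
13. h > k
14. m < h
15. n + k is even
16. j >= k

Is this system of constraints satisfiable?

Unsatisfiable

Constraints 2, 10, and 14 give h < j, j ≤ m, m < h. Chaining: h < j ≤ m < h, which forces h < h — impossible.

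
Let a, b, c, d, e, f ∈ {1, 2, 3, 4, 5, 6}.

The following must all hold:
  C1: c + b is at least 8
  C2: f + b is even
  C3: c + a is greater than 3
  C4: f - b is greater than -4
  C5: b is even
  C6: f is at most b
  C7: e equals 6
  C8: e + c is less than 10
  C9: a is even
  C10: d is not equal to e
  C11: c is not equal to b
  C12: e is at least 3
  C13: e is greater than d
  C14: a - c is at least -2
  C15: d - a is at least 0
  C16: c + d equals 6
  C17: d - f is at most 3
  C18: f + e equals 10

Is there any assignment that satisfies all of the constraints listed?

Satisfiable

Try a = 2, b = 6, c = 2, d = 4, e = 6, f = 4.
Check constraint 1: c + b = 8; constraint 3: c + a = 4; constraint 4: f - b = -2. The remaining constraints are straightforward to verify.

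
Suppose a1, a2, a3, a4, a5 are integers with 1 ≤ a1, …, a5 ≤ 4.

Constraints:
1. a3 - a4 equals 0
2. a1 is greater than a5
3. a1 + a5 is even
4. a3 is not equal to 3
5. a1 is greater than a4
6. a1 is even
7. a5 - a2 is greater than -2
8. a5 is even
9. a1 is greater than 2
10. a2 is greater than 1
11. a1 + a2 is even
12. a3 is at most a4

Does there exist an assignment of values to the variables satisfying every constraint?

Take a1 = 4, a2 = 2, a3 = 2, a4 = 2, a5 = 2. Then constraint 1: a3 - a4 = 0; constraint 3: a1 + a5 = 6 is even; constraint 7: a5 - a2 = 0, and every other listed constraint is also met.

Satisfiable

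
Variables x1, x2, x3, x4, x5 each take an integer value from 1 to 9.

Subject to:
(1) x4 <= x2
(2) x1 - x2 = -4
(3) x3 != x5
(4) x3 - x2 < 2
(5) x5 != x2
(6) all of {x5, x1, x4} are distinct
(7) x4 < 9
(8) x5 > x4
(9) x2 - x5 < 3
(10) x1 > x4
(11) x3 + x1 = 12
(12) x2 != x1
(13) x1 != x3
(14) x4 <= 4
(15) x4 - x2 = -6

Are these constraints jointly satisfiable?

Take x1 = 4, x2 = 8, x3 = 8, x4 = 2, x5 = 7. Then constraint 2: x1 - x2 = -4; constraint 4: x3 - x2 = 0, and every other listed constraint is also met.

Satisfiable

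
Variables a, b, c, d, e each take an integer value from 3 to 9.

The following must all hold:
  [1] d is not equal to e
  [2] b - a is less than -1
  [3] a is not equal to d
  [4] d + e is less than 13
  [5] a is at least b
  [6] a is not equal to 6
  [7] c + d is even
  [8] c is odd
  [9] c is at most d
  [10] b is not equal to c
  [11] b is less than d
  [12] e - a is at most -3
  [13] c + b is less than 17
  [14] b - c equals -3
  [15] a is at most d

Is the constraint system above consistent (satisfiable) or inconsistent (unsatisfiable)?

Satisfiable

One satisfying assignment is a = 8, b = 6, c = 9, d = 9, e = 3.
For the less obvious constraints — constraint 2: b - a = -2; constraint 4: d + e = 12 — and the others hold by inspection.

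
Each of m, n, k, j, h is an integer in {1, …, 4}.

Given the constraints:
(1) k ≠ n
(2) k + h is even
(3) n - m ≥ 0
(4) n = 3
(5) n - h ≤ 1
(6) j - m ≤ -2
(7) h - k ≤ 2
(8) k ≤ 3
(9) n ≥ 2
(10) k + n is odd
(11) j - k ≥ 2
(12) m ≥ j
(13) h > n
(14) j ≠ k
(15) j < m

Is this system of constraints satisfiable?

Unsatisfiable

Constraints 3, 5, 6, 7, and 11 give k − h ≥ -2, h − n ≥ -1, n − m ≥ 0, m − j ≥ 2, j − k ≥ 2.
Adding all 5 inequalities: the left sides telescope to 0, and the right sides sum to (-2) + (-1) + 0 + 2 + 2 = 1. So 0 ≥ 1, which is false.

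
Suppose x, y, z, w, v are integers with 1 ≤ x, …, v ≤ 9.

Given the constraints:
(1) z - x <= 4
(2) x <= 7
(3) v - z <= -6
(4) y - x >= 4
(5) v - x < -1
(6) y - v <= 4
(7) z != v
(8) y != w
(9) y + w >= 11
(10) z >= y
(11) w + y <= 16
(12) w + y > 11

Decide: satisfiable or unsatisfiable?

Unsatisfiable

Constraints 1, 3, 4, and 6 give x − z ≥ -4, z − v ≥ 6, v − y ≥ -4, y − x ≥ 4.
Adding all 4 inequalities: the left sides telescope to 0, and the right sides sum to (-4) + 6 + (-4) + 4 = 2. So 0 ≥ 2, which is false.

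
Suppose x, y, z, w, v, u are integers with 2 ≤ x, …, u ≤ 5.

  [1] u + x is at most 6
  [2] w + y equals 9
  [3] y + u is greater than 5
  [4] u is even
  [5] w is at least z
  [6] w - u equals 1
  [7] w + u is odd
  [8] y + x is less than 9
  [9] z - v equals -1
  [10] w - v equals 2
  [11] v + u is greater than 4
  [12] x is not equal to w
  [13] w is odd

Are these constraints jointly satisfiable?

Setting (x, y, z, w, v, u) = (2, 4, 2, 5, 3, 4) satisfies everything: constraint 1: u + x = 6; constraint 2: w + y = 9; constraint 3: y + u = 8, and the others follow.

Satisfiable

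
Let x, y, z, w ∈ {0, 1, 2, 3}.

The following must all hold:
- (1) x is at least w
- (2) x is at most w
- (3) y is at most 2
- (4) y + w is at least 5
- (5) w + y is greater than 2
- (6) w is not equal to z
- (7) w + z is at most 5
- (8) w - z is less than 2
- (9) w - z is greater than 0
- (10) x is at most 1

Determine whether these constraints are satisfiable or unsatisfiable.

Unsatisfiable

From constraint 3: y ≤ 2. From constraints 1 and 10: w ≤ x ≤ 1. Hence y + w ≤ 3. But constraint 4 requires y + w ≥ 5, and 5 > 3. Contradiction.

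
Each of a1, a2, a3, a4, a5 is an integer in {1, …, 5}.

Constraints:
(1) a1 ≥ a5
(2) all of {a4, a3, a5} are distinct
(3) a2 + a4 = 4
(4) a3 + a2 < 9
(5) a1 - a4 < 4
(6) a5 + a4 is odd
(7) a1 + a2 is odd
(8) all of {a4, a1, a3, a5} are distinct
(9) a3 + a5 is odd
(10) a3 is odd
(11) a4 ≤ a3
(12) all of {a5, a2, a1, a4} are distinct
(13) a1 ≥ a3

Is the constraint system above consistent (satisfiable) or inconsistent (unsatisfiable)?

Satisfiable

Take a1 = 4, a2 = 3, a3 = 3, a4 = 1, a5 = 2. Then constraint 3: a2 + a4 = 4; constraint 4: a3 + a2 = 6, and every other listed constraint is also met.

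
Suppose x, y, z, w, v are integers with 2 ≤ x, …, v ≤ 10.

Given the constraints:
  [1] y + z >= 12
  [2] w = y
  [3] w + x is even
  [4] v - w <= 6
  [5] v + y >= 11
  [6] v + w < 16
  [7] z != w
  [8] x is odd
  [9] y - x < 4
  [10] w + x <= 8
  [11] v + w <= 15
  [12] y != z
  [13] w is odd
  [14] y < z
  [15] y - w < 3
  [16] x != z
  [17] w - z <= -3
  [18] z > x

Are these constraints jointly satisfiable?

Take x = 3, y = 5, z = 9, w = 5, v = 9. Then constraint 1: y + z = 14; constraint 4: v - w = 4, and every other listed constraint is also met.

Satisfiable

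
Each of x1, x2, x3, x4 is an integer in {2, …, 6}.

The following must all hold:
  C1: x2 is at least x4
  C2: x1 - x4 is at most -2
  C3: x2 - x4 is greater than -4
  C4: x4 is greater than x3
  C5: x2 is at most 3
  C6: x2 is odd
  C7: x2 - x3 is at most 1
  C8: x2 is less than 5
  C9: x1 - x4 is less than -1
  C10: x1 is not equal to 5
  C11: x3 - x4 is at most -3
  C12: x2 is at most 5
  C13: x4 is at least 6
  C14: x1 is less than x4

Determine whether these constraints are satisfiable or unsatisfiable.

Unsatisfiable

From constraint 13: x4 ≥ 6. From constraints 1 and 5: x4 ≤ x2 and x2 ≤ 3, so x4 ≤ 3. But 3 < 6, so no value of x4 works.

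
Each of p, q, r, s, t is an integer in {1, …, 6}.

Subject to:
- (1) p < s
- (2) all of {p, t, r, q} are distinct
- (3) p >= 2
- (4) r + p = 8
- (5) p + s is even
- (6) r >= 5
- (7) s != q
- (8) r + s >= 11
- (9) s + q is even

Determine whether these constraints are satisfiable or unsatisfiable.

Setting (p, q, r, s, t) = (2, 4, 6, 6, 3) satisfies everything: constraint 4: r + p = 8; constraint 8: r + s = 12, and the others follow.

Satisfiable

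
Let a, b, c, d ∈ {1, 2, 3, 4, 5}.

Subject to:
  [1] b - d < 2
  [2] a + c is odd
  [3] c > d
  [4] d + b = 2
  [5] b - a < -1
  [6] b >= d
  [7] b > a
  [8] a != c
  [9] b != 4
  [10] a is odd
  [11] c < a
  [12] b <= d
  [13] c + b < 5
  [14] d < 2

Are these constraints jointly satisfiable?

Unsatisfiable

Constraints 3, 7, 11, and 12 give a < b, b ≤ d, d < c, c < a. Chaining: a < b ≤ d < c < a, which forces a < a — impossible.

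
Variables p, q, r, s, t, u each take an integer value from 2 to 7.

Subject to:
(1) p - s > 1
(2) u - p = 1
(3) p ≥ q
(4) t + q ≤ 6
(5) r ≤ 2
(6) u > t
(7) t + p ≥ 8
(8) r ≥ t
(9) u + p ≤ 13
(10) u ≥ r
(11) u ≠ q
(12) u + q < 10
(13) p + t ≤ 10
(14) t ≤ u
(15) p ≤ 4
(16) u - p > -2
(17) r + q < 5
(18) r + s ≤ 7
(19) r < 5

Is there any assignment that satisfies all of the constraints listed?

Unsatisfiable

From constraints 5 and 8: t ≤ r ≤ 2. From constraint 15: p ≤ 4. Hence t + p ≤ 6. But constraint 7 requires t + p ≥ 8, and 8 > 6. Contradiction.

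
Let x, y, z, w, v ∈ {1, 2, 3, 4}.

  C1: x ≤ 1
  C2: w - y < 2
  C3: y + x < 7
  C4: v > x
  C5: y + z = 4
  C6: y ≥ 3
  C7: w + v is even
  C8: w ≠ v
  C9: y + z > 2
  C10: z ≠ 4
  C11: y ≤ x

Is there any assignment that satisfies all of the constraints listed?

Unsatisfiable

From constraints 6 and 11: x ≥ y and y ≥ 3, so x ≥ 3. From constraint 1: x ≤ 1. But 1 < 3, so no value of x works.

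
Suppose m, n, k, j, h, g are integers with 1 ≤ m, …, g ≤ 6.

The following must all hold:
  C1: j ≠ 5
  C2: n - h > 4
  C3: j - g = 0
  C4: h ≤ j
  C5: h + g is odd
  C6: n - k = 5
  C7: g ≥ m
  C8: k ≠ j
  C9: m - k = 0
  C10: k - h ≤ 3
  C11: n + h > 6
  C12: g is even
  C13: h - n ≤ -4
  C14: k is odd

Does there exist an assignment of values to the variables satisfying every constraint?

One satisfying assignment is m = 1, n = 6, k = 1, j = 6, h = 1, g = 6.
For the less obvious constraints — constraint 2: n - h = 5; constraint 3: j - g = 0; constraint 6: n - k = 5 — and the others hold by inspection.

Satisfiable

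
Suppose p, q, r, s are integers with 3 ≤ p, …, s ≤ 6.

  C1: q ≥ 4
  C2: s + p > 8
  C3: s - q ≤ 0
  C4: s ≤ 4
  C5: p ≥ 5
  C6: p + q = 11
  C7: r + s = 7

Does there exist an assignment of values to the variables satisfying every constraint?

Try p = 6, q = 5, r = 4, s = 3.
Check constraint 2: s + p = 9; constraint 3: s - q = -2; constraint 6: p + q = 11. The remaining constraints are straightforward to verify.

Satisfiable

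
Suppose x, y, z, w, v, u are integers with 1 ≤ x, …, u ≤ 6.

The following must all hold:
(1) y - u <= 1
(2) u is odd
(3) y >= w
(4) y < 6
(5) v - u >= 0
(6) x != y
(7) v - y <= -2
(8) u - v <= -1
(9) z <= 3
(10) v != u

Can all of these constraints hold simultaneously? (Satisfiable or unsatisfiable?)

Unsatisfiable

Constraints 1, 7, and 8 give y − v ≥ 2, v − u ≥ 1, u − y ≥ -1.
Adding all 3 inequalities: the left sides telescope to 0, and the right sides sum to 2 + 1 + (-1) = 2. So 0 ≥ 2, which is false.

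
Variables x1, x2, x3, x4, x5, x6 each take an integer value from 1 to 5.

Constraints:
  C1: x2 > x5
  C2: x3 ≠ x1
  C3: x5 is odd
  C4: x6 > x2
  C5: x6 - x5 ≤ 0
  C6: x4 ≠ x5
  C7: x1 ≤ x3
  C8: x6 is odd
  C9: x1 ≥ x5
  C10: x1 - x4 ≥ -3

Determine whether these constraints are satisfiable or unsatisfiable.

Unsatisfiable

Constraints 1, 4, and 5 give x6 ≤ x5, x5 < x2, x2 < x6. Chaining: x6 ≤ x5 < x2 < x6, which forces x6 < x6 — impossible.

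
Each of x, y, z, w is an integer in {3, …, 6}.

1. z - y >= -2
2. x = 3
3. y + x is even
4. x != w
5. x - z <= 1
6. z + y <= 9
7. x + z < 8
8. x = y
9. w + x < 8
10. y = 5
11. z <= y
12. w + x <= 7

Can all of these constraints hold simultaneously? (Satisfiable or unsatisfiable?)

Unsatisfiable

Constraint 2 fixes x = 3 and constraint 10 fixes y = 5, but constraint 8 requires x = y. Since 3 ≠ 5, contradiction.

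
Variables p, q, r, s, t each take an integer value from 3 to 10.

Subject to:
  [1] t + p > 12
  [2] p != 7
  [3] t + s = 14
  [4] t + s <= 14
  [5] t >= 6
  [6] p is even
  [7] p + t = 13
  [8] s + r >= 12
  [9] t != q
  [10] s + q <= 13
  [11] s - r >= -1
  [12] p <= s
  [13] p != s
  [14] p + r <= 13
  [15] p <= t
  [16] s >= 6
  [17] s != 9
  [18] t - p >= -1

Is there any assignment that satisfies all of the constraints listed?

Satisfiable

Take p = 6, q = 6, r = 6, s = 7, t = 7. Then constraint 1: t + p = 13; constraint 3: t + s = 14; constraint 4: t + s = 14, and every other listed constraint is also met.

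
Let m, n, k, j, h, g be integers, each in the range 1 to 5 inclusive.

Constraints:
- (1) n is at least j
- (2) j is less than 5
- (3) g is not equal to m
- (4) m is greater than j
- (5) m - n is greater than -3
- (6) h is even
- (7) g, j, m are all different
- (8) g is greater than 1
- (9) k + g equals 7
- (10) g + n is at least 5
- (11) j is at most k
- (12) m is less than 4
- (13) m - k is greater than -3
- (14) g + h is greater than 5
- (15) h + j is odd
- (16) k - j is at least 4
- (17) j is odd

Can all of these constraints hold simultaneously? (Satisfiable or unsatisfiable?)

The assignment m = 3, n = 3, k = 5, j = 1, h = 4, g = 2 works:
  constraint 5 holds since m - n = 0.
  constraint 9 holds since k + g = 7.
The rest check out directly.

Satisfiable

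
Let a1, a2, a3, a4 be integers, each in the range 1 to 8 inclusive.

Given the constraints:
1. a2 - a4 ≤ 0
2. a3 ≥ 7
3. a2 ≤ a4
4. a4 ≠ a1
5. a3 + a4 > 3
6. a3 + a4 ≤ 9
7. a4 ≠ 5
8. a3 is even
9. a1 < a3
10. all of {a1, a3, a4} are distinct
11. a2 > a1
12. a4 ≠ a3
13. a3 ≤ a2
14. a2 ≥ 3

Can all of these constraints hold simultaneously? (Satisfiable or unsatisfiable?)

Unsatisfiable

From constraint 2: a3 ≥ 7. From constraints 3 and 14: a4 ≥ a2 ≥ 3. Hence a3 + a4 ≥ 10. But constraint 6 requires a3 + a4 ≤ 9, and 9 < 10. Contradiction.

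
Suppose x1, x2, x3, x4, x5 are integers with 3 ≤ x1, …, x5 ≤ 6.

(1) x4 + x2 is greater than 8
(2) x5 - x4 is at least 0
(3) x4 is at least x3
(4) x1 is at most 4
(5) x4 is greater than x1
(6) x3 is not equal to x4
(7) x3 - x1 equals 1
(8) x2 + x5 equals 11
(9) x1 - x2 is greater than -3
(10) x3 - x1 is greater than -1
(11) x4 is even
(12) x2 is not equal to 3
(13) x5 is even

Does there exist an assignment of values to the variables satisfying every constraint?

One satisfying assignment is x1 = 3, x2 = 5, x3 = 4, x4 = 6, x5 = 6.
For the less obvious constraints — constraint 1: x4 + x2 = 11; constraint 2: x5 - x4 = 0; constraint 7: x3 - x1 = 1 — and the others hold by inspection.

Satisfiable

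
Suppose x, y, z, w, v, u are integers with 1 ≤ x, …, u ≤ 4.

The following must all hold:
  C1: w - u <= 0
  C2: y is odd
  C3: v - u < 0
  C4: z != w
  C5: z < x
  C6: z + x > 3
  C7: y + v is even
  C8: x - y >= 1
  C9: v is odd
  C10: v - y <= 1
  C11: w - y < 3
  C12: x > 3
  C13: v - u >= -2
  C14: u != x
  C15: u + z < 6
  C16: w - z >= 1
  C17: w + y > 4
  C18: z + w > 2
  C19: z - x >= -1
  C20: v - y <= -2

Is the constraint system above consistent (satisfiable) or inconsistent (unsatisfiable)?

Constraints 1, 8, 13, 16, 19, and 20 give y − v ≥ 2, v − u ≥ -2, u − w ≥ 0, w − z ≥ 1, z − x ≥ -1, x − y ≥ 1.
Adding all 6 inequalities: the left sides telescope to 0, and the right sides sum to 2 + (-2) + 0 + 1 + (-1) + 1 = 1. So 0 ≥ 1, which is false.

Unsatisfiable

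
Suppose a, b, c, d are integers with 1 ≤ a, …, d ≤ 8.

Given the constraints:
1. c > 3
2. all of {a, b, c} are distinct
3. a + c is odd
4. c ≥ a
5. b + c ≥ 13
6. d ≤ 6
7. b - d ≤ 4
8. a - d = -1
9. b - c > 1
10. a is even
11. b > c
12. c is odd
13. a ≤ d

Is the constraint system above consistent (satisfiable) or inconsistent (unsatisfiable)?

Setting (a, b, c, d) = (4, 8, 5, 5) satisfies everything: constraint 5: b + c = 13; constraint 7: b - d = 3, and the others follow.

Satisfiable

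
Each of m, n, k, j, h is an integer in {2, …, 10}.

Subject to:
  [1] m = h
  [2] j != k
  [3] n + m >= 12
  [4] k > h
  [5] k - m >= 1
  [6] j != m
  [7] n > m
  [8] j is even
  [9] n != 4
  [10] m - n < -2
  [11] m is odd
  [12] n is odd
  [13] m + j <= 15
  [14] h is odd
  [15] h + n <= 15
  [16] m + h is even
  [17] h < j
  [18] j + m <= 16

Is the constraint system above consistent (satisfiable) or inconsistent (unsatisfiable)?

Satisfiable

One satisfying assignment is m = 5, n = 9, k = 8, j = 10, h = 5.
For the less obvious constraints — constraint 3: n + m = 14; constraint 5: k - m = 3; constraint 10: m - n = -4 — and the others hold by inspection.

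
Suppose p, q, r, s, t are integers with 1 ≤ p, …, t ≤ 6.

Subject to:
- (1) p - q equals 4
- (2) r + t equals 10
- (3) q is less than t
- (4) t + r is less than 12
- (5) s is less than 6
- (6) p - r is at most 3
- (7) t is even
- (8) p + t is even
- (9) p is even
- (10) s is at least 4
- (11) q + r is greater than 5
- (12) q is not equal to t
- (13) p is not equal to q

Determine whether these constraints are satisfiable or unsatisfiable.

Satisfiable

The assignment p = 6, q = 2, r = 6, s = 4, t = 4 works:
  constraint 1 holds since p - q = 4.
  constraint 2 holds since r + t = 10.
The rest check out directly.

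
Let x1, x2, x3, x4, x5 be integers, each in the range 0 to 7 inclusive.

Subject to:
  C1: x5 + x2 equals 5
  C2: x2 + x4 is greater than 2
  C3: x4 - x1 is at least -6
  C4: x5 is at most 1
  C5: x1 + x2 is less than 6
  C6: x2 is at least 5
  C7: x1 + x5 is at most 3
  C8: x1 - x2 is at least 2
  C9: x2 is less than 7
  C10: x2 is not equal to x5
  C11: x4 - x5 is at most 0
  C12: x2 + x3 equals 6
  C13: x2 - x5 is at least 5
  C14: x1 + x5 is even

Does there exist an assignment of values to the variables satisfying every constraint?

Constraints 3, 8, 11, and 13 give x1 − x2 ≥ 2, x2 − x5 ≥ 5, x5 − x4 ≥ 0, x4 − x1 ≥ -6.
Adding all 4 inequalities: the left sides telescope to 0, and the right sides sum to 2 + 5 + 0 + (-6) = 1. So 0 ≥ 1, which is false.

Unsatisfiable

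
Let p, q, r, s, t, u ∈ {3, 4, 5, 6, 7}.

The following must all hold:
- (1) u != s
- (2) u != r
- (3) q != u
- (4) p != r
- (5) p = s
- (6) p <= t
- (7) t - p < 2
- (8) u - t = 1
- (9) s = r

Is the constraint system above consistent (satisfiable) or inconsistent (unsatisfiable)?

Unsatisfiable

From constraints 5 and 9, p = s = r, so p = r. But constraint 4 says p ≠ r. Contradiction.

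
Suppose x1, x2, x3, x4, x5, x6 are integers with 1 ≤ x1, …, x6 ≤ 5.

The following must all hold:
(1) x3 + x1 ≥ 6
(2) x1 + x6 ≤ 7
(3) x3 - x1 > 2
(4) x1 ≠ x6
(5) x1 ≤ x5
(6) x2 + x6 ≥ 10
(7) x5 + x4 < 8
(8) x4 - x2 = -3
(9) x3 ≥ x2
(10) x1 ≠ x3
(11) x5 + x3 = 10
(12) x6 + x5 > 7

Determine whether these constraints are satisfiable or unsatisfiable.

Satisfiable

One satisfying assignment is x1 = 1, x2 = 5, x3 = 5, x4 = 2, x5 = 5, x6 = 5.
For the less obvious constraints — constraint 1: x3 + x1 = 6; constraint 2: x1 + x6 = 6; constraint 3: x3 - x1 = 4 — and the others hold by inspection.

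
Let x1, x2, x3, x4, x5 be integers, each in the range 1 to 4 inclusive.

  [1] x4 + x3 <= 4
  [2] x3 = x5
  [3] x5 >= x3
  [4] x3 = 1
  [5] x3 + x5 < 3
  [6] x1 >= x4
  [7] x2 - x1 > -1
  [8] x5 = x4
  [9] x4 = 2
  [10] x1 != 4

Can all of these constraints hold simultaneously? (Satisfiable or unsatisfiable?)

Constraint 4 fixes x3 = 1 and constraint 9 fixes x4 = 2. Constraints 2 and 8 give x3 = x5 = x4, so x3 = x4. But 1 ≠ 2 — contradiction.

Unsatisfiable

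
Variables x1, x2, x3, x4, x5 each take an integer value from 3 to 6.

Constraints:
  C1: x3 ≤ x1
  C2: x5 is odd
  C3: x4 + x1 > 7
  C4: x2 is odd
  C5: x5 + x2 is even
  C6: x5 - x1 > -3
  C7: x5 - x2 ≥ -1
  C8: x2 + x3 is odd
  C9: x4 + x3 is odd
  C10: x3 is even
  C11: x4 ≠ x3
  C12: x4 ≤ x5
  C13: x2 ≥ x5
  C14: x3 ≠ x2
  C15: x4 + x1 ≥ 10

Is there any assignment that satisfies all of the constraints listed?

The assignment x1 = 5, x2 = 5, x3 = 4, x4 = 5, x5 = 5 works:
  constraint 3 holds since x4 + x1 = 10.
  constraint 6 holds since x5 - x1 = 0.
The rest check out directly.

Satisfiable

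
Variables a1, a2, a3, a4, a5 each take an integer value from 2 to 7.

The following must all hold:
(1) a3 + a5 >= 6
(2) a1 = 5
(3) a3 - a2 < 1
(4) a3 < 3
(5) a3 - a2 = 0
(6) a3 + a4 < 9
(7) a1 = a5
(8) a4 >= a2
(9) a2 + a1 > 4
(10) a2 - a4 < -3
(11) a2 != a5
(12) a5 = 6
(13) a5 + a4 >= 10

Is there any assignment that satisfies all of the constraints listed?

Unsatisfiable

Constraint 2 fixes a1 = 5 and constraint 12 fixes a5 = 6, but constraint 7 requires a1 = a5. Since 5 ≠ 6, contradiction.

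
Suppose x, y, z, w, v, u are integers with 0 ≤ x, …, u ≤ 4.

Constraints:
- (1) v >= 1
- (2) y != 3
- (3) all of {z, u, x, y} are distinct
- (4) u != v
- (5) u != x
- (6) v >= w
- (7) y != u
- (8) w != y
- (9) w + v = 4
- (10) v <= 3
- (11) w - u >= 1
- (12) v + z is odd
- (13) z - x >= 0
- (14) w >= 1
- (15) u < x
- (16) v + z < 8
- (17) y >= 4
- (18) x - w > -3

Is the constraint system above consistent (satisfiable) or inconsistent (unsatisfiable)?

Satisfiable

The assignment x = 2, y = 4, z = 3, w = 2, v = 2, u = 1 works:
  constraint 9 holds since w + v = 4.
  constraint 11 holds since w - u = 1.
  constraint 13 holds since z - x = 1.
The rest check out directly.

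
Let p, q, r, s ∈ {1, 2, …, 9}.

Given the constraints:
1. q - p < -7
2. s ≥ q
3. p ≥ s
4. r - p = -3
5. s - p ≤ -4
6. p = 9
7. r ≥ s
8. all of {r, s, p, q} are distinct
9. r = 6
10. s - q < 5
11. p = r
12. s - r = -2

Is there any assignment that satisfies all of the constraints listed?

Unsatisfiable

Constraint 6 fixes p = 9 and constraint 9 fixes r = 6, but constraint 11 requires p = r. Since 9 ≠ 6, contradiction.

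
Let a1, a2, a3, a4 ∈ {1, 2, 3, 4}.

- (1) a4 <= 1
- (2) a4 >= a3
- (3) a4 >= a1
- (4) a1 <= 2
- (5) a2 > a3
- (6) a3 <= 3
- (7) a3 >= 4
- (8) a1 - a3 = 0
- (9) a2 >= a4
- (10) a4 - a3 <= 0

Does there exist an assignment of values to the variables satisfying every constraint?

From constraint 7: a3 ≥ 4. From constraints 1 and 2: a3 ≤ a4 and a4 ≤ 1, so a3 ≤ 1. But 1 < 4, so no value of a3 works.

Unsatisfiable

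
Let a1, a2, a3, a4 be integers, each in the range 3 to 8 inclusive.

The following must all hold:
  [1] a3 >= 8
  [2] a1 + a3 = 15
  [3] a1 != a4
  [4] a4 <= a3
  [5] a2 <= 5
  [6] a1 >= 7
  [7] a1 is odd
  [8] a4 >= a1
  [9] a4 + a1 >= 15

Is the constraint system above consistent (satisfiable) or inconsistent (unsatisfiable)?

Take a1 = 7, a2 = 5, a3 = 8, a4 = 8. Then constraint 2: a1 + a3 = 15; constraint 7: a1 = 7 is odd; constraint 9: a4 + a1 = 15, and every other listed constraint is also met.

Satisfiable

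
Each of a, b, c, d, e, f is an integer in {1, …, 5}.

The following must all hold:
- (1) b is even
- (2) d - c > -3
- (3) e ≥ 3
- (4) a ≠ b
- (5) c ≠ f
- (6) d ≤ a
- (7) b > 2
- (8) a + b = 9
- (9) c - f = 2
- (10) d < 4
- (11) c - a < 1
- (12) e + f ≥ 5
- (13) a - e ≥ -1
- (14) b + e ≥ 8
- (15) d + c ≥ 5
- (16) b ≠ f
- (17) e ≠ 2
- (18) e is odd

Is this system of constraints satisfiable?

Try a = 5, b = 4, c = 5, d = 3, e = 5, f = 3.
Check constraint 2: d - c = -2; constraint 8: a + b = 9; constraint 9: c - f = 2. The remaining constraints are straightforward to verify.

Satisfiable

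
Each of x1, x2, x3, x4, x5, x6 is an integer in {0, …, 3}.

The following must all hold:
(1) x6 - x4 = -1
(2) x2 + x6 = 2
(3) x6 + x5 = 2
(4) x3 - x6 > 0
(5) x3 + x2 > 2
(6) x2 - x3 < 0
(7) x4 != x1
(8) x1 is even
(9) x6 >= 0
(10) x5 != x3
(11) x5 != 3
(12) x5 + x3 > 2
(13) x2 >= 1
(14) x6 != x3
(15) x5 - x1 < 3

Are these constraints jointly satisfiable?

Satisfiable

Try x1 = 0, x2 = 2, x3 = 3, x4 = 1, x5 = 2, x6 = 0.
Check constraint 1: x6 - x4 = -1; constraint 2: x2 + x6 = 2. The remaining constraints are straightforward to verify.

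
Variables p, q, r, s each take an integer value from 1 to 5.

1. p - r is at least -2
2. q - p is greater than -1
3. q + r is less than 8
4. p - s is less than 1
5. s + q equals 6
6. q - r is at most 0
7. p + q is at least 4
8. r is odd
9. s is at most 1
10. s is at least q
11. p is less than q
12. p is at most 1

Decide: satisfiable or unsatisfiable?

From constraint 12: p ≤ 1. From constraints 9 and 10: q ≤ s ≤ 1. Hence p + q ≤ 2. But constraint 7 requires p + q ≥ 4, and 4 > 2. Contradiction.

Unsatisfiable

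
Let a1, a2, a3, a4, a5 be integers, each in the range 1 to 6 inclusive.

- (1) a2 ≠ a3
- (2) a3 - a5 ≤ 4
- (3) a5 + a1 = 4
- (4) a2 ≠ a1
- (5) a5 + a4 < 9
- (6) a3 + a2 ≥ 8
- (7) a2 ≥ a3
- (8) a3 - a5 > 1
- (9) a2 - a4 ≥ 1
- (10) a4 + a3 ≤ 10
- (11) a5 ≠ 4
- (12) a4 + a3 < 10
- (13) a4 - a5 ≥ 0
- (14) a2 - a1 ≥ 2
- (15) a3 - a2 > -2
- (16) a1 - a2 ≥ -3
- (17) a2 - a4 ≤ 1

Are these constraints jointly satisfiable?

Satisfiable

Take a1 = 2, a2 = 5, a3 = 4, a4 = 4, a5 = 2. Then constraint 2: a3 - a5 = 2; constraint 3: a5 + a1 = 4; constraint 5: a5 + a4 = 6, and every other listed constraint is also met.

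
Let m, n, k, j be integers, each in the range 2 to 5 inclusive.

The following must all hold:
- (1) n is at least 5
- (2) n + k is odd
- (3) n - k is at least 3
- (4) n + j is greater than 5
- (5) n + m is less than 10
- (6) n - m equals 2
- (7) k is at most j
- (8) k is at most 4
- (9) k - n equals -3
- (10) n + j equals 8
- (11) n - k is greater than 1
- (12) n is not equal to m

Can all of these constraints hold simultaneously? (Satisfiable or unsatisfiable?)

Try m = 3, n = 5, k = 2, j = 3.
Check constraint 3: n - k = 3; constraint 4: n + j = 8; constraint 5: n + m = 8. The remaining constraints are straightforward to verify.

Satisfiable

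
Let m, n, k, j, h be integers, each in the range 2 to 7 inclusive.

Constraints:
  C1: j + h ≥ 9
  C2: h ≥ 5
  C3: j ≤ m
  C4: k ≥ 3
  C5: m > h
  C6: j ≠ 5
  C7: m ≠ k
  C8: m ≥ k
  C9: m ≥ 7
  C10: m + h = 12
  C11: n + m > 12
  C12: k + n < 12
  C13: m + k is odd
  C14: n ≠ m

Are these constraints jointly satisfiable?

Satisfiable

Take m = 7, n = 6, k = 4, j = 7, h = 5. Then constraint 1: j + h = 12; constraint 10: m + h = 12, and every other listed constraint is also met.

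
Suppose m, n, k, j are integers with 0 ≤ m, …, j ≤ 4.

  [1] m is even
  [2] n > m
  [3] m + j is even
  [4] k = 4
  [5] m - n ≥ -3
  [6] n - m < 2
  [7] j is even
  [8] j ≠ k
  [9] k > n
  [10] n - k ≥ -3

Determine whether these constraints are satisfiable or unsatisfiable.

Satisfiable

Try m = 2, n = 3, k = 4, j = 0.
Check constraint 5: m - n = -1; constraint 6: n - m = 1; constraint 10: n - k = -1. The remaining constraints are straightforward to verify.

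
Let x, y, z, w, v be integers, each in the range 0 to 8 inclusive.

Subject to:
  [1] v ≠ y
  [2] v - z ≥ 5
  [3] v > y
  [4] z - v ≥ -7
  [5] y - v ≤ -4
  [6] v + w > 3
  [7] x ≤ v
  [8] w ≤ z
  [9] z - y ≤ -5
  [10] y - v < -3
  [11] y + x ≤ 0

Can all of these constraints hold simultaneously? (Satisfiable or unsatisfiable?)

Constraints 4, 5, and 9 give y − z ≥ 5, z − v ≥ -7, v − y ≥ 4.
Adding all 3 inequalities: the left sides telescope to 0, and the right sides sum to 5 + (-7) + 4 = 2. So 0 ≥ 2, which is false.

Unsatisfiable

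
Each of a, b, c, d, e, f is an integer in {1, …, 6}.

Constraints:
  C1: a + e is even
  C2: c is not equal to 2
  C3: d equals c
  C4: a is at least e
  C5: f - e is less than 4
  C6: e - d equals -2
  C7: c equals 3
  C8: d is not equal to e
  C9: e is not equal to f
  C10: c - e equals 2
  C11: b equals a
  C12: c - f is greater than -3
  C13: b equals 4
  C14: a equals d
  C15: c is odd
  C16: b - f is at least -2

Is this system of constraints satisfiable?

Constraint 13 fixes b = 4 and constraint 7 fixes c = 3. Constraints 3, 11, and 14 give b = a = d = c, so b = c. But 4 ≠ 3 — contradiction.

Unsatisfiable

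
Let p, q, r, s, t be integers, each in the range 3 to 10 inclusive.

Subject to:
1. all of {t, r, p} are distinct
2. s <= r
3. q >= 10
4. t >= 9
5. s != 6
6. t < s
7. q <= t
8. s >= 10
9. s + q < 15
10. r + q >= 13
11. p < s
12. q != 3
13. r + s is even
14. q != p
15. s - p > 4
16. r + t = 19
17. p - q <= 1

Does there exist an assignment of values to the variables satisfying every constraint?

Unsatisfiable

From constraints 2 and 8: r ≥ s ≥ 10. From constraints 3 and 7: t ≥ q ≥ 10. Hence r + t ≥ 20. But constraint 16 requires r + t = 19, and 19 < 20. Contradiction.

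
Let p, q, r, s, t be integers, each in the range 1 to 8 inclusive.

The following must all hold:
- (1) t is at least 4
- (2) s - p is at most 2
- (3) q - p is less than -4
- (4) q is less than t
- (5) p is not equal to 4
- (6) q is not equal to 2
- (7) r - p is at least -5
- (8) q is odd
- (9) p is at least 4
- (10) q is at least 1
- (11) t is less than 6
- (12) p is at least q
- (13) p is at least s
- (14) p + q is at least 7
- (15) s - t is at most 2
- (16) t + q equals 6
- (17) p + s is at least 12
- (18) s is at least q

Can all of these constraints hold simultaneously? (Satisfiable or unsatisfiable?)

One satisfying assignment is p = 7, q = 1, r = 4, s = 7, t = 5.
For the less obvious constraints — constraint 2: s - p = 0; constraint 3: q - p = -6; constraint 7: r - p = -3 — and the others hold by inspection.

Satisfiable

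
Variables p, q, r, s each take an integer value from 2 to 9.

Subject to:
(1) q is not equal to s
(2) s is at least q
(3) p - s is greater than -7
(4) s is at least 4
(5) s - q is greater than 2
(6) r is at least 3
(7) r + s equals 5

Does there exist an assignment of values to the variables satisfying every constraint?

Unsatisfiable

From constraint 6: r ≥ 3. From constraint 4: s ≥ 4. Hence r + s ≥ 7. But constraint 7 requires r + s = 5, and 5 < 7. Contradiction.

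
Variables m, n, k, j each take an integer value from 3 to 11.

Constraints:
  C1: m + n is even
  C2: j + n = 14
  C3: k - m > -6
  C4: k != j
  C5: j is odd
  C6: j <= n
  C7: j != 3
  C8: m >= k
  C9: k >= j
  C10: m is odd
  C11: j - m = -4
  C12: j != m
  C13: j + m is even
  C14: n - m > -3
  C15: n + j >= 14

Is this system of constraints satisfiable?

Satisfiable

One satisfying assignment is m = 9, n = 9, k = 6, j = 5.
For the less obvious constraints — constraint 2: j + n = 14; constraint 3: k - m = -3; constraint 11: j - m = -4 — and the others hold by inspection.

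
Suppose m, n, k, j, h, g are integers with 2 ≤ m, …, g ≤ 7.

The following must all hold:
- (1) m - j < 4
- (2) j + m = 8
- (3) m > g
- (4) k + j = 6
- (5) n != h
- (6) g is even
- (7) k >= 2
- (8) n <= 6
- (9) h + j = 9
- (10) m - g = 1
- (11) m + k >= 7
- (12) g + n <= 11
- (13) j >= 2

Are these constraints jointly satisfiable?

Take m = 5, n = 5, k = 3, j = 3, h = 6, g = 4. Then constraint 1: m - j = 2; constraint 2: j + m = 8, and every other listed constraint is also met.

Satisfiable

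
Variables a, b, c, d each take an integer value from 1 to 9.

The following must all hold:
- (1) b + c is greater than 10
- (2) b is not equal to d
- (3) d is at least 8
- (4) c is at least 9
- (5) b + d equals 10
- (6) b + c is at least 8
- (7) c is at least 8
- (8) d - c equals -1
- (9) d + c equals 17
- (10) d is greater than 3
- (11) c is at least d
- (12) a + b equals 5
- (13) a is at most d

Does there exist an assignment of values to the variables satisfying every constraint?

Satisfiable

Try a = 3, b = 2, c = 9, d = 8.
Check constraint 1: b + c = 11; constraint 5: b + d = 10. The remaining constraints are straightforward to verify.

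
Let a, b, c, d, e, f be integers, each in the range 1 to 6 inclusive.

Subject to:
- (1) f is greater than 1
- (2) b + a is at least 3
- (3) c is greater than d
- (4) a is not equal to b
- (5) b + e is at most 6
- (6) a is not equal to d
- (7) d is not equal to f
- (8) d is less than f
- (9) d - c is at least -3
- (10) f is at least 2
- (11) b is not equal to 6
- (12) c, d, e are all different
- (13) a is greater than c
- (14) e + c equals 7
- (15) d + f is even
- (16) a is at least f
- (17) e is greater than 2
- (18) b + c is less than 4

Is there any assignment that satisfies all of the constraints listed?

Satisfiable

One satisfying assignment is a = 4, b = 1, c = 2, d = 1, e = 5, f = 3.
For the less obvious constraints — constraint 2: b + a = 5; constraint 5: b + e = 6; constraint 9: d - c = -1 — and the others hold by inspection.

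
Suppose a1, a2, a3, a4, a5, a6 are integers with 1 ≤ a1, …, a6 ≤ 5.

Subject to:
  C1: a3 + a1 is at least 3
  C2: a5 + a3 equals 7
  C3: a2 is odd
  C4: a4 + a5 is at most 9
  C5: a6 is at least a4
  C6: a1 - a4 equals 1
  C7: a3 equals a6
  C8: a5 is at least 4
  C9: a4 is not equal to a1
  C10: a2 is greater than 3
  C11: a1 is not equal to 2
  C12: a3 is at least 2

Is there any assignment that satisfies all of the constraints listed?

Satisfiable

Setting (a1, a2, a3, a4, a5, a6) = (3, 5, 2, 2, 5, 2) satisfies everything: constraint 1: a3 + a1 = 5; constraint 2: a5 + a3 = 7; constraint 4: a4 + a5 = 7, and the others follow.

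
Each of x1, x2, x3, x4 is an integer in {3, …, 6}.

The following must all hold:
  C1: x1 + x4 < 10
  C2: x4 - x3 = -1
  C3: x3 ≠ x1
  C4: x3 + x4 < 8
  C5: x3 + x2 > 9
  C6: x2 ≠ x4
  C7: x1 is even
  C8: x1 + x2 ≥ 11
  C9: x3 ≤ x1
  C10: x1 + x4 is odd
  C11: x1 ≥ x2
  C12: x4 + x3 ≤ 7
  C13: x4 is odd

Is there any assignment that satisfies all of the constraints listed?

Setting (x1, x2, x3, x4) = (6, 6, 4, 3) satisfies everything: constraint 1: x1 + x4 = 9; constraint 2: x4 - x3 = -1, and the others follow.

Satisfiable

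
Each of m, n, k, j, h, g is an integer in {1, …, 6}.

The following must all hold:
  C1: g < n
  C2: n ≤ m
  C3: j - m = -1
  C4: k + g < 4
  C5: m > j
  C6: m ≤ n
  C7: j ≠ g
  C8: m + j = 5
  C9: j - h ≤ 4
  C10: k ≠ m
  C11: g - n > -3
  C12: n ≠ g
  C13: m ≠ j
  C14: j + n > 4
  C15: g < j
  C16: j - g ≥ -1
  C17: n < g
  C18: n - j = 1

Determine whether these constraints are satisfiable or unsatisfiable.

Unsatisfiable

Constraints 5, 6, 15, and 17 give g < j, j < m, m ≤ n, n < g. Chaining: g < j < m ≤ n < g, which forces g < g — impossible.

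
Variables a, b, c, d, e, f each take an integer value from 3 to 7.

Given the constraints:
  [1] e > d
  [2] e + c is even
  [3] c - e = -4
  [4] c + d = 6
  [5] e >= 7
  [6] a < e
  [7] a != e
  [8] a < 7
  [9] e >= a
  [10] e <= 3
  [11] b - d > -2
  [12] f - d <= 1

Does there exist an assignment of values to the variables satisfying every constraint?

From constraint 5: e ≥ 7. From constraint 10: e ≤ 3. But 3 < 7, so no value of e works.

Unsatisfiable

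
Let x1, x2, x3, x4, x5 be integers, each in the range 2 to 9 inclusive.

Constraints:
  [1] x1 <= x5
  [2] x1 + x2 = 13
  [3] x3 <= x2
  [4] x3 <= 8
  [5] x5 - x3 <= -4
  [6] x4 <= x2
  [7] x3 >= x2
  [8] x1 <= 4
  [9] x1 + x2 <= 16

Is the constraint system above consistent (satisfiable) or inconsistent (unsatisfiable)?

Unsatisfiable

From constraint 8: x1 ≤ 4. From constraints 4 and 7: x2 ≤ x3 ≤ 8. Hence x1 + x2 ≤ 12. But constraint 2 requires x1 + x2 = 13, and 13 > 12. Contradiction.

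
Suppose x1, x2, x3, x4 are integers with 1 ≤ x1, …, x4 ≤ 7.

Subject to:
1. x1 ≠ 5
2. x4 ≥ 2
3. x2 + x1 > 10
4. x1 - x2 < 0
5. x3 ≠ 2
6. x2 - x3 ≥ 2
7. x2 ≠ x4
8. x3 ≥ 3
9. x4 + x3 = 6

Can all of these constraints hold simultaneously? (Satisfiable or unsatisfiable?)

Satisfiable

Try x1 = 6, x2 = 7, x3 = 3, x4 = 3.
Check constraint 3: x2 + x1 = 13; constraint 4: x1 - x2 = -1; constraint 6: x2 - x3 = 4. The remaining constraints are straightforward to verify.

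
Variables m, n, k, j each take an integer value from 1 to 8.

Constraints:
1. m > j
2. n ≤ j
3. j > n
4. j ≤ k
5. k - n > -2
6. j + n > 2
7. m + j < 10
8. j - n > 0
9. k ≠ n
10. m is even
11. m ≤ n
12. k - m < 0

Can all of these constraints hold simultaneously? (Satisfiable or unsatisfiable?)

Unsatisfiable

Constraints 3, 4, 11, and 12 give n < j, j ≤ k, k < m, m ≤ n. Chaining: n < j ≤ k < m ≤ n, which forces n < n — impossible.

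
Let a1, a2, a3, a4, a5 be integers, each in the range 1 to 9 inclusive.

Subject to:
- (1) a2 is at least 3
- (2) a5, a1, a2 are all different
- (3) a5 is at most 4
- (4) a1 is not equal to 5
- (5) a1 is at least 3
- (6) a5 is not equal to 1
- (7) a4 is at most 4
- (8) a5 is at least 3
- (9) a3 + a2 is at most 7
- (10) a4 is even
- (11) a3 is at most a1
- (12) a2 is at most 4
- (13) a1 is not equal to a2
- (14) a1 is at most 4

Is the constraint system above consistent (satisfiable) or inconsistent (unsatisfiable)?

Constraints 1, 3, 5, 8, 12, and 14 confine each of a5, a1, a2 to the 2 values {3, 4}.
Constraint 2 requires all 3 of them to be distinct, but only 2 values are available — impossible by the pigeonhole principle.

Unsatisfiable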